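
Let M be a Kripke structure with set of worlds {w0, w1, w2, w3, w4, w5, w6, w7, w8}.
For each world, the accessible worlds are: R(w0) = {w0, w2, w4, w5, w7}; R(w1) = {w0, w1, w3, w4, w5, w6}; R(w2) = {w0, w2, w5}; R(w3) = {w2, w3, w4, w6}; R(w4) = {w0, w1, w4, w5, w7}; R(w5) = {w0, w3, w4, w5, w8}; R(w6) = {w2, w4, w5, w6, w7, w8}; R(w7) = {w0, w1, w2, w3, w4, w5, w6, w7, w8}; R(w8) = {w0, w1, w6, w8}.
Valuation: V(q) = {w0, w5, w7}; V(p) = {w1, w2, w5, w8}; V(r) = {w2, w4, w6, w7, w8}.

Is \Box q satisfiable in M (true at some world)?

Let φ = \Box q. Evaluate φ at each world:
  w0 (successors {w0, w2, w4, w5, w7}): φ is false.
  w1 (successors {w0, w1, w3, w4, w5, w6}): φ is false.
  w2 (successors {w0, w2, w5}): φ is false.
  w3 (successors {w2, w3, w4, w6}): φ is false.
  w4 (successors {w0, w1, w4, w5, w7}): φ is false.
  w5 (successors {w0, w3, w4, w5, w8}): φ is false.
  w6 (successors {w2, w4, w5, w6, w7, w8}): φ is false.
  w7 (successors {w0, w1, w2, w3, w4, w5, w6, w7, w8}): φ is false.
  w8 (successors {w0, w1, w6, w8}): φ is false.
For instance, at w4:
  At w4: \Box q requires q at every successor {w0, w1, w4, w5, w7}.
    q fails at w1, so \Box q is false at w4.

No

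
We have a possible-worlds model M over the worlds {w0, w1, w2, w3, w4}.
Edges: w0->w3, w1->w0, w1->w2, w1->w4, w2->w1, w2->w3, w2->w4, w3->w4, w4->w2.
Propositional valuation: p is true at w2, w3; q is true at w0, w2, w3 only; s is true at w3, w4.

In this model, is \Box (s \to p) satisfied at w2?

No

At w2: \Box (s \to p) requires s \to p at every successor {w1, w3, w4}.
  s \to p fails at w4, so \Box (s \to p) is false at w2.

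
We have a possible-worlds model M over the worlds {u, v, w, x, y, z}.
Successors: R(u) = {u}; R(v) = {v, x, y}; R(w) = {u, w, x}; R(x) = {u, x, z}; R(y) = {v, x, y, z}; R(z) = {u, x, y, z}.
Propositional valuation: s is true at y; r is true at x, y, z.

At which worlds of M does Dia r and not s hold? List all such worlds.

v, w, x, z

Let φ = Dia r and not s. Evaluate φ at each world:
  u (successors {u}): φ is false.
  v (successors {v, x, y}): φ is true.
  w (successors {u, w, x}): φ is true.
  x (successors {u, x, z}): φ is true.
  y (successors {v, x, y, z}): φ is false.
  z (successors {u, x, y, z}): φ is true.
For instance, at y:
  At y: Dia r is true, not s is false, so Dia r and not s is false.
    At y: Dia r requires r at some successor in {v, x, y, z}.
      r holds at x, so Dia r is true at y.
Satisfying worlds: {v, w, x, z}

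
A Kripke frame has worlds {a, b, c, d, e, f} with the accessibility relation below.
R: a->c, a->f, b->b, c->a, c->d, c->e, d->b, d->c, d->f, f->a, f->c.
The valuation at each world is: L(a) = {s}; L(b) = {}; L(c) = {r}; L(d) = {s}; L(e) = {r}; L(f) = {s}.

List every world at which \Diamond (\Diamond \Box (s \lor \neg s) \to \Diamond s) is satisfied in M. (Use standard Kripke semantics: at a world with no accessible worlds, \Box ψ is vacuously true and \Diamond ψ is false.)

Let φ = \Diamond (\Diamond \Box (s \lor \neg s) \to \Diamond s). Evaluate φ at each world:
  a (successors {c, f}): φ is true.
  b (successors {b}): φ is false.
  c (successors {a, d, e}): φ is true.
  d (successors {b, c, f}): φ is true.
  e (successors ∅): φ is false.
  f (successors {a, c}): φ is true.
For instance, at a:
  At a: \Diamond (\Diamond \Box (s \lor \neg s) \to \Diamond s) requires \Diamond \Box (s \lor \neg s) \to \Diamond s at some successor in {c, f}.
    \Diamond \Box (s \lor \neg s) \to \Diamond s holds at c, so \Diamond (\Diamond \Box (s \lor \neg s) \to \Diamond s) is true at a.
      At c: \Diamond \Box (s \lor \neg s) is true, \Diamond s is true, so \Diamond \Box (s \lor \neg s) \to \Diamond s is true.
Satisfying worlds: {a, c, d, f}

a, c, d, f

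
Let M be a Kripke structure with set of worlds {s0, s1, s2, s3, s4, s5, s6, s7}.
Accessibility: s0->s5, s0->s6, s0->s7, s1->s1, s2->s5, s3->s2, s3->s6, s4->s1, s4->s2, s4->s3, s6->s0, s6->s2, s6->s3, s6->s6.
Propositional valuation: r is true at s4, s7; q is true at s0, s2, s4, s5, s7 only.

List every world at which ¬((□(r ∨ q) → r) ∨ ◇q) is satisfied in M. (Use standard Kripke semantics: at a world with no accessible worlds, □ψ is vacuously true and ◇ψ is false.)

s5

Let φ = ¬((□(r ∨ q) → r) ∨ ◇q). Evaluate φ at each world:
  s0 (successors {s5, s6, s7}): φ is false.
  s1 (successors {s1}): φ is false.
  s2 (successors {s5}): φ is false.
  s3 (successors {s2, s6}): φ is false.
  s4 (successors {s1, s2, s3}): φ is false.
  s5 (successors ∅): φ is true.
  s6 (successors {s0, s2, s3, s6}): φ is false.
  s7 (successors ∅): φ is false.
For instance, at s3:
  At s3: (□(r ∨ q) → r) ∨ ◇q is true, so ¬((□(r ∨ q) → r) ∨ ◇q) is false.
    At s3: □(r ∨ q) → r is true, ◇q is true, so (□(r ∨ q) → r) ∨ ◇q is true.
      At s3: □(r ∨ q) is false, r is false, so □(r ∨ q) → r is true.
      At s3: ◇q requires q at some successor in {s2, s6}.
        q holds at s2, so ◇q is true at s3.
Satisfying worlds: {s5}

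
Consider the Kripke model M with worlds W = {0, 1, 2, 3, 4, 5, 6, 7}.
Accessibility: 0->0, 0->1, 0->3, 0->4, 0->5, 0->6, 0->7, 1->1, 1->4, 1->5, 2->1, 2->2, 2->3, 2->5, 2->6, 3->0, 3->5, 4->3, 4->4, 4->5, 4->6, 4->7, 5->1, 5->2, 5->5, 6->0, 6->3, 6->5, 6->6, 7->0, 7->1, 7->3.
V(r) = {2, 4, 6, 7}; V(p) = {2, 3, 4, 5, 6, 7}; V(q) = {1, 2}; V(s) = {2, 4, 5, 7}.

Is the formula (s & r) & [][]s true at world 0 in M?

Recall that []ψ holds at a world iff ψ holds at every accessible world, and <>ψ holds iff ψ holds at some accessible world.
At 0: s & r is false, [][]s is false, so (s & r) & [][]s is false.
  At 0: [][]s requires []s at every successor {0, 1, 3, 4, 5, 6, 7}.
    []s fails at 0, so [][]s is false at 0.
      At 0: []s requires s at every successor {0, 1, 3, 4, 5, 6, 7}.
        s fails at 0, so []s is false at 0.

No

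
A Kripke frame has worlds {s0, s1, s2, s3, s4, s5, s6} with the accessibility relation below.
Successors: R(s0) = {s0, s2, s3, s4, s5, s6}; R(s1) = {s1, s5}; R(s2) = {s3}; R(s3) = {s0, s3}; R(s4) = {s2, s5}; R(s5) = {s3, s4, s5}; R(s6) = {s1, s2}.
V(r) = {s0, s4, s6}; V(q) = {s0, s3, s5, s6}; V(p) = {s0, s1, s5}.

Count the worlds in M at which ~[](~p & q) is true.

6

Let φ = ~[](~p & q). Evaluate φ at each world:
  s0 (successors {s0, s2, s3, s4, s5, s6}): φ is true.
  s1 (successors {s1, s5}): φ is true.
  s2 (successors {s3}): φ is false.
  s3 (successors {s0, s3}): φ is true.
  s4 (successors {s2, s5}): φ is true.
  s5 (successors {s3, s4, s5}): φ is true.
  s6 (successors {s1, s2}): φ is true.
For instance, at s2:
  At s2: [](~p & q) is true, so ~[](~p & q) is false.
    At s2: [](~p & q) requires ~p & q at every successor {s3}.
      At s3: ~p & q is true.
    So [](~p & q) is true at s2.
Satisfying worlds: {s0, s1, s3, s4, s5, s6}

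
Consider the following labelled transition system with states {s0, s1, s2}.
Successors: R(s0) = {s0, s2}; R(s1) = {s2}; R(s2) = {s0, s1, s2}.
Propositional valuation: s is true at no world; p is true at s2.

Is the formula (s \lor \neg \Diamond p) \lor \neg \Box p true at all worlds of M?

Recall that \Box ψ holds at a world iff ψ holds at every accessible world, and \Diamond ψ holds iff ψ holds at some accessible world.
Let φ = (s \lor \neg \Diamond p) \lor \neg \Box p. Evaluate φ at each world:
  s0 (successors {s0, s2}): φ is true.
  s1 (successors {s2}): φ is false.
  s2 (successors {s0, s1, s2}): φ is true.
Detail at s1 (counterexample):
  At s1: s \lor \neg \Diamond p is false, \neg \Box p is false, so (s \lor \neg \Diamond p) \lor \neg \Box p is false.
    At s1: s is false, \neg \Diamond p is false, so s \lor \neg \Diamond p is false.
      At s1: \Diamond p is true, so \neg \Diamond p is false.
    At s1: \Box p is true, so \neg \Box p is false.
      At s1: \Box p requires p at every successor {s2}.
        At s2: p is true.
      So \Box p is true at s1.

No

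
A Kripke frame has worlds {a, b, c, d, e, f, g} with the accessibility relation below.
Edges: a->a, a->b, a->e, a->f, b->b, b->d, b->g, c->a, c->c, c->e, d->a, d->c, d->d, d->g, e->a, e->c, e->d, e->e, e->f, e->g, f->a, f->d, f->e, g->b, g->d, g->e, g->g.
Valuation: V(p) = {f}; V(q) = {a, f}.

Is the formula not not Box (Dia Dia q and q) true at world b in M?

No

At b: not Box (Dia Dia q and q) is true, so not not Box (Dia Dia q and q) is false.
  At b: Box (Dia Dia q and q) is false, so not Box (Dia Dia q and q) is true.
    At b: Box (Dia Dia q and q) requires Dia Dia q and q at every successor {b, d, g}.
      Dia Dia q and q fails at b, so Box (Dia Dia q and q) is false at b.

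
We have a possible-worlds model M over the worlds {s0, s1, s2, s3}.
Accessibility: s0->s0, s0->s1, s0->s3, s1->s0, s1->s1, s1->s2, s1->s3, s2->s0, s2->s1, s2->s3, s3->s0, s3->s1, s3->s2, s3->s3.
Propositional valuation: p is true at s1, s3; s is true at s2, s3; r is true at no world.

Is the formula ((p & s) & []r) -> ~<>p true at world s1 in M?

Yes

At s1: (p & s) & []r is false, ~<>p is false, so ((p & s) & []r) -> ~<>p is true.
  At s1: p & s is false, []r is false, so (p & s) & []r is false.
    At s1: []r requires r at every successor {s0, s1, s2, s3}.
      r fails at s0, so []r is false at s1.
  At s1: <>p is true, so ~<>p is false.
    At s1: <>p requires p at some successor in {s0, s1, s2, s3}.
      p holds at s1, so <>p is true at s1.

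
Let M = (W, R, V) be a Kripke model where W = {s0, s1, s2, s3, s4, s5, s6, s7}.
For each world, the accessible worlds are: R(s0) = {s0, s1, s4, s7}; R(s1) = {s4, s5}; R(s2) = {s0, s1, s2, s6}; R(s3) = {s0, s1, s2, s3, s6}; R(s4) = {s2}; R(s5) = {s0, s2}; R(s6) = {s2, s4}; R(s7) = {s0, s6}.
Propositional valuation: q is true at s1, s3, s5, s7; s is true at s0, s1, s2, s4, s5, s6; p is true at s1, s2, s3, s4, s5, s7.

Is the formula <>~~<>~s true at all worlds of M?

No

Let φ = <>~~<>~s. Evaluate φ at each world:
  s0 (successors {s0, s1, s4, s7}): φ is true.
  s1 (successors {s4, s5}): φ is false.
  s2 (successors {s0, s1, s2, s6}): φ is true.
  s3 (successors {s0, s1, s2, s3, s6}): φ is true.
  s4 (successors {s2}): φ is false.
  s5 (successors {s0, s2}): φ is true.
  s6 (successors {s2, s4}): φ is false.
  s7 (successors {s0, s6}): φ is true.
Detail at s1 (counterexample):
  At s1: <>~~<>~s requires ~~<>~s at some successor in {s4, s5}.
    At s4: ~~<>~s is false.
    At s5: ~~<>~s is false.
  So <>~~<>~s is false at s1.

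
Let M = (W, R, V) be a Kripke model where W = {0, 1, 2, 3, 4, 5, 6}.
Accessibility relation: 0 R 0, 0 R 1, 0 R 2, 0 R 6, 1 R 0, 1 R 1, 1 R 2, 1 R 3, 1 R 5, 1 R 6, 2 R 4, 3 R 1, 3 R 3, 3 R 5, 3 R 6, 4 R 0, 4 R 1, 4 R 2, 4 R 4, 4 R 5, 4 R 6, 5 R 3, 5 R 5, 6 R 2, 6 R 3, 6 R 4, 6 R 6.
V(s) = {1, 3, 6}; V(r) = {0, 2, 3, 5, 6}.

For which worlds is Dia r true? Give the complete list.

0, 1, 3, 4, 5, 6

Let φ = Dia r. Evaluate φ at each world:
  0 (successors {0, 1, 2, 6}): φ is true.
  1 (successors {0, 1, 2, 3, 5, 6}): φ is true.
  2 (successors {4}): φ is false.
  3 (successors {1, 3, 5, 6}): φ is true.
  4 (successors {0, 1, 2, 4, 5, 6}): φ is true.
  5 (successors {3, 5}): φ is true.
  6 (successors {2, 3, 4, 6}): φ is true.
For instance, at 4:
  At 4: Dia r requires r at some successor in {0, 1, 2, 4, 5, 6}.
    r holds at 0, so Dia r is true at 4.
Satisfying worlds: {0, 1, 3, 4, 5, 6}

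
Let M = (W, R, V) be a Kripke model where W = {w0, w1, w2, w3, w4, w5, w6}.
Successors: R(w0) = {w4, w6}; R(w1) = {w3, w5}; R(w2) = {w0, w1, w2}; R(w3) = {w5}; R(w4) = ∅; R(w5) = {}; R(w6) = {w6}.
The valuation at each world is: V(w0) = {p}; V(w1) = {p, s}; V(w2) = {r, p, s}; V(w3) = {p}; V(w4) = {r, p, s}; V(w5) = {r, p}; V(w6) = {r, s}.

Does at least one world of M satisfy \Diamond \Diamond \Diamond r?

Yes

Let φ = \Diamond \Diamond \Diamond r. Evaluate φ at each world:
  w0 (successors {w4, w6}): φ is true.
  w1 (successors {w3, w5}): φ is false.
  w2 (successors {w0, w1, w2}): φ is true.
  w3 (successors {w5}): φ is false.
  w4 (successors ∅): φ is false.
  w5 (successors ∅): φ is false.
  w6 (successors {w6}): φ is true.
Detail at w0 (witness):
  At w0: \Diamond \Diamond \Diamond r requires \Diamond \Diamond r at some successor in {w4, w6}.
    \Diamond \Diamond r holds at w6, so \Diamond \Diamond \Diamond r is true at w0.
      At w6: \Diamond \Diamond r requires \Diamond r at some successor in {w6}.
        \Diamond r holds at w6, so \Diamond \Diamond r is true at w6.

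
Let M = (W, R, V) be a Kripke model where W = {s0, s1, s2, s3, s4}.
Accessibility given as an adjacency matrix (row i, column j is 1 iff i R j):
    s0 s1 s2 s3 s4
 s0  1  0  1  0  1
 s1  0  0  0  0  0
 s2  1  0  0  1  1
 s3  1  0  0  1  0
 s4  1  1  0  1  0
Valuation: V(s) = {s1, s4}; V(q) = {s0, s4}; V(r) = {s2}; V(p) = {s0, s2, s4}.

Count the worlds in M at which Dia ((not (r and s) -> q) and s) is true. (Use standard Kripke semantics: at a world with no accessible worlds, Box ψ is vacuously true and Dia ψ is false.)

Recall that Dia ψ holds at a world iff ψ holds at some accessible world.
Let φ = Dia ((not (r and s) -> q) and s). Evaluate φ at each world:
  s0 (successors {s0, s2, s4}): φ is true.
  s1 (successors ∅): φ is false.
  s2 (successors {s0, s3, s4}): φ is true.
  s3 (successors {s0, s3}): φ is false.
  s4 (successors {s0, s1, s3}): φ is false.
For instance, at s3:
  At s3: Dia ((not (r and s) -> q) and s) requires (not (r and s) -> q) and s at some successor in {s0, s3}.
    At s0: (not (r and s) -> q) and s is false.
    At s3: (not (r and s) -> q) and s is false.
  So Dia ((not (r and s) -> q) and s) is false at s3.
Satisfying worlds: {s0, s2}

2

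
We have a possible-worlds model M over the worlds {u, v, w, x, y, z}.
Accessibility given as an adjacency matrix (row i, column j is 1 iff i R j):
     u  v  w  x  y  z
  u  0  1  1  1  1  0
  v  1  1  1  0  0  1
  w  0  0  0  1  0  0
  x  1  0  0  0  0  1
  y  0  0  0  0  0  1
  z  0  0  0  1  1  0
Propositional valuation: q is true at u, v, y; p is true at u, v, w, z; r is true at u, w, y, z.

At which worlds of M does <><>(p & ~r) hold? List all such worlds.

Let φ = <><>(p & ~r). Evaluate φ at each world:
  u (successors {v, w, x, y}): φ is true.
  v (successors {u, v, w, z}): φ is true.
  w (successors {x}): φ is false.
  x (successors {u, z}): φ is true.
  y (successors {z}): φ is false.
  z (successors {x, y}): φ is false.
For instance, at z:
  At z: <><>(p & ~r) requires <>(p & ~r) at some successor in {x, y}.
    At x: <>(p & ~r) is false.
    At y: <>(p & ~r) is false.
  So <><>(p & ~r) is false at z.
Satisfying worlds: {u, v, x}

u, v, x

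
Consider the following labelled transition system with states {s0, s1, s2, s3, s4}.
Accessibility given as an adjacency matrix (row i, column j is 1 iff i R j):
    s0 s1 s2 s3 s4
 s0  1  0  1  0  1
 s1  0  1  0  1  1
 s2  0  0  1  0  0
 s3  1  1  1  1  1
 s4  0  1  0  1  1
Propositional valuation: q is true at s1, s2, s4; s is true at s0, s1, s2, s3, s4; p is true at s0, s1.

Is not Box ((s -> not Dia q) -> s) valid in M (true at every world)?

Let φ = not Box ((s -> not Dia q) -> s). Evaluate φ at each world:
  s0 (successors {s0, s2, s4}): φ is false.
  s1 (successors {s1, s3, s4}): φ is false.
  s2 (successors {s2}): φ is false.
  s3 (successors {s0, s1, s2, s3, s4}): φ is false.
  s4 (successors {s1, s3, s4}): φ is false.
Detail at s0 (counterexample):
  At s0: Box ((s -> not Dia q) -> s) is true, so not Box ((s -> not Dia q) -> s) is false.
    At s0: Box ((s -> not Dia q) -> s) requires (s -> not Dia q) -> s at every successor {s0, s2, s4}.
      At s0: (s -> not Dia q) -> s is true.
      At s2: (s -> not Dia q) -> s is true.
      At s4: (s -> not Dia q) -> s is true.
    So Box ((s -> not Dia q) -> s) is true at s0.

No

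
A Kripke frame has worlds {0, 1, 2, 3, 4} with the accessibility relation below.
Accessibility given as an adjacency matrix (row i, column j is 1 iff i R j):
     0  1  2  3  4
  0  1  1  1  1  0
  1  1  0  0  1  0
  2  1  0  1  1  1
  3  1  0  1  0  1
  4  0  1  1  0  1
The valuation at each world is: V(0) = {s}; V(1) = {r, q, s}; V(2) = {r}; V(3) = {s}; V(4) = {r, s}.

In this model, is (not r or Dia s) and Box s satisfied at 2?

Recall that Box ψ holds at a world iff ψ holds at every accessible world, and Dia ψ holds iff ψ holds at some accessible world.
At 2: not r or Dia s is true, Box s is false, so (not r or Dia s) and Box s is false.
  At 2: not r is false, Dia s is true, so not r or Dia s is true.
    At 2: Dia s requires s at some successor in {0, 2, 3, 4}.
      s holds at 0, so Dia s is true at 2.
  At 2: Box s requires s at every successor {0, 2, 3, 4}.
    s fails at 2, so Box s is false at 2.

No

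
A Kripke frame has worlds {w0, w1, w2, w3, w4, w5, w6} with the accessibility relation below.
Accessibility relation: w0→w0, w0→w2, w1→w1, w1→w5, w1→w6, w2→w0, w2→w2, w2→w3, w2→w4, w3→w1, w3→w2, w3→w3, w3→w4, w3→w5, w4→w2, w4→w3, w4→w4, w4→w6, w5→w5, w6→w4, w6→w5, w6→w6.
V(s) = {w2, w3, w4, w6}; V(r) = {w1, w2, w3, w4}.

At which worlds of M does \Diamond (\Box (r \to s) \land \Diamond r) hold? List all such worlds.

Recall that \Box ψ holds at a world iff ψ holds at every accessible world, and \Diamond ψ holds iff ψ holds at some accessible world.
Let φ = \Diamond (\Box (r \to s) \land \Diamond r). Evaluate φ at each world:
  w0 (successors {w0, w2}): φ is true.
  w1 (successors {w1, w5, w6}): φ is true.
  w2 (successors {w0, w2, w3, w4}): φ is true.
  w3 (successors {w1, w2, w3, w4, w5}): φ is true.
  w4 (successors {w2, w3, w4, w6}): φ is true.
  w5 (successors {w5}): φ is false.
  w6 (successors {w4, w5, w6}): φ is true.
For instance, at w4:
  At w4: \Diamond (\Box (r \to s) \land \Diamond r) requires \Box (r \to s) \land \Diamond r at some successor in {w2, w3, w4, w6}.
    \Box (r \to s) \land \Diamond r holds at w2, so \Diamond (\Box (r \to s) \land \Diamond r) is true at w4.
      At w2: \Box (r \to s) is true, \Diamond r is true, so \Box (r \to s) \land \Diamond r is true.
Satisfying worlds: {w0, w1, w2, w3, w4, w6}

w0, w1, w2, w3, w4, w6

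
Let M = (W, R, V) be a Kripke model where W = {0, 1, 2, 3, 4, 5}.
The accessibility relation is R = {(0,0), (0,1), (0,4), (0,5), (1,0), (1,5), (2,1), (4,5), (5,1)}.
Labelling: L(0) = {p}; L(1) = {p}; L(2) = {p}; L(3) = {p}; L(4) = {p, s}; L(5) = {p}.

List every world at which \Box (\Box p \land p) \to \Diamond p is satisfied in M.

0, 1, 2, 4, 5

Recall that \Box ψ holds at a world iff ψ holds at every accessible world, and \Diamond ψ holds iff ψ holds at some accessible world.
Let φ = \Box (\Box p \land p) \to \Diamond p. Evaluate φ at each world:
  0 (successors {0, 1, 4, 5}): φ is true.
  1 (successors {0, 5}): φ is true.
  2 (successors {1}): φ is true.
  3 (successors ∅): φ is false.
  4 (successors {5}): φ is true.
  5 (successors {1}): φ is true.
For instance, at 2:
  At 2: \Box (\Box p \land p) is true, \Diamond p is true, so \Box (\Box p \land p) \to \Diamond p is true.
    At 2: \Box (\Box p \land p) requires \Box p \land p at every successor {1}.
      At 1: \Box p \land p is true.
    So \Box (\Box p \land p) is true at 2.
    At 2: \Diamond p requires p at some successor in {1}.
      p holds at 1, so \Diamond p is true at 2.
Satisfying worlds: {0, 1, 2, 4, 5}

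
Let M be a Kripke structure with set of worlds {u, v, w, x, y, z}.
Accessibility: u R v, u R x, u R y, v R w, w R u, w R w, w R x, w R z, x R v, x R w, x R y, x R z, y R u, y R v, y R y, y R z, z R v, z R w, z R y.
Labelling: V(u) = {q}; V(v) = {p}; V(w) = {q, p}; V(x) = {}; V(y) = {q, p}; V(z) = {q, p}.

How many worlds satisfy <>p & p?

4

Let φ = <>p & p. Evaluate φ at each world:
  u (successors {v, x, y}): φ is false.
  v (successors {w}): φ is true.
  w (successors {u, w, x, z}): φ is true.
  x (successors {v, w, y, z}): φ is false.
  y (successors {u, v, y, z}): φ is true.
  z (successors {v, w, y}): φ is true.
For instance, at x:
  At x: <>p is true, p is false, so <>p & p is false.
    At x: <>p requires p at some successor in {v, w, y, z}.
      p holds at v, so <>p is true at x.
Satisfying worlds: {v, w, y, z}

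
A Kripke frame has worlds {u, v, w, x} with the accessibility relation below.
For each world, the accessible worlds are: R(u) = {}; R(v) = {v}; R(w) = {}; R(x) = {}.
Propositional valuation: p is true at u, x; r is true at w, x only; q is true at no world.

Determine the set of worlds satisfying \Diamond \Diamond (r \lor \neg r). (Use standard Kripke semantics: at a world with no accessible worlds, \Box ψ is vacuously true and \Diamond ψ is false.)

Let φ = \Diamond \Diamond (r \lor \neg r). Evaluate φ at each world:
  u (successors ∅): φ is false.
  v (successors {v}): φ is true.
  w (successors ∅): φ is false.
  x (successors ∅): φ is false.
For instance, at v:
  At v: \Diamond \Diamond (r \lor \neg r) requires \Diamond (r \lor \neg r) at some successor in {v}.
    \Diamond (r \lor \neg r) holds at v, so \Diamond \Diamond (r \lor \neg r) is true at v.
      At v: \Diamond (r \lor \neg r) requires r \lor \neg r at some successor in {v}.
        r \lor \neg r holds at v, so \Diamond (r \lor \neg r) is true at v.
Satisfying worlds: {v}

v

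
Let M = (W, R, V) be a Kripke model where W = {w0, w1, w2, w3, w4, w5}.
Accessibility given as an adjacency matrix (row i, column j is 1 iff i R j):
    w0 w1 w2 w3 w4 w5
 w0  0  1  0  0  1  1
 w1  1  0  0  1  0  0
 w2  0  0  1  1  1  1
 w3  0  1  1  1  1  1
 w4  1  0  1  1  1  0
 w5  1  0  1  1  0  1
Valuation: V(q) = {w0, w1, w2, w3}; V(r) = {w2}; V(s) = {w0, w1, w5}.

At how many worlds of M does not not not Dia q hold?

Recall that Dia ψ holds at a world iff ψ holds at some accessible world.
Let φ = not not not Dia q. Evaluate φ at each world:
  w0 (successors {w1, w4, w5}): φ is false.
  w1 (successors {w0, w3}): φ is false.
  w2 (successors {w2, w3, w4, w5}): φ is false.
  w3 (successors {w1, w2, w3, w4, w5}): φ is false.
  w4 (successors {w0, w2, w3, w4}): φ is false.
  w5 (successors {w0, w2, w3, w5}): φ is false.
For instance, at w1:
  At w1: not not Dia q is true, so not not not Dia q is false.
    At w1: not Dia q is false, so not not Dia q is true.
      At w1: Dia q is true, so not Dia q is false.
Satisfying worlds: none.

0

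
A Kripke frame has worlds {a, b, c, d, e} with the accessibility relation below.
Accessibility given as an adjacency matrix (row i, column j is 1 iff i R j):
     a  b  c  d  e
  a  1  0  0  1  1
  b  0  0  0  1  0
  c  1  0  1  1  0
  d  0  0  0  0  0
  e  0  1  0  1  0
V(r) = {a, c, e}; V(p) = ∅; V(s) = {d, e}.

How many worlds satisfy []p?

1

Let φ = []p. Evaluate φ at each world:
  a (successors {a, d, e}): φ is false.
  b (successors {d}): φ is false.
  c (successors {a, c, d}): φ is false.
  d (successors ∅): φ is true.
  e (successors {b, d}): φ is false.
For instance, at c:
  At c: []p requires p at every successor {a, c, d}.
    p fails at a, so []p is false at c.
Satisfying worlds: {d}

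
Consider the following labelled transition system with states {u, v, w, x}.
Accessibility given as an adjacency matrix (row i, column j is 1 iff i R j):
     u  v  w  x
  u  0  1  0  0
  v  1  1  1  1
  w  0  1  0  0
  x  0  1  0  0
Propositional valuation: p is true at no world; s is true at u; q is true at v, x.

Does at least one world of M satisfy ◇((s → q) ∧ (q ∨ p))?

Let φ = ◇((s → q) ∧ (q ∨ p)). Evaluate φ at each world:
  u (successors {v}): φ is true.
  v (successors {u, v, w, x}): φ is true.
  w (successors {v}): φ is true.
  x (successors {v}): φ is true.
Detail at u (witness):
  At u: ◇((s → q) ∧ (q ∨ p)) requires (s → q) ∧ (q ∨ p) at some successor in {v}.
    (s → q) ∧ (q ∨ p) holds at v, so ◇((s → q) ∧ (q ∨ p)) is true at u.

Yes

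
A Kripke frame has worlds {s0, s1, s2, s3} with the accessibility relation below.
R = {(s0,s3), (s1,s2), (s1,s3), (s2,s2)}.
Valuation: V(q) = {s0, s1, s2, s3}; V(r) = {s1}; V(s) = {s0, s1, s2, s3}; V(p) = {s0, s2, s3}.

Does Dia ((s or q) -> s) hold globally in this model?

No

Recall that Dia ψ holds at a world iff ψ holds at some accessible world.
Let φ = Dia ((s or q) -> s). Evaluate φ at each world:
  s0 (successors {s3}): φ is true.
  s1 (successors {s2, s3}): φ is true.
  s2 (successors {s2}): φ is true.
  s3 (successors ∅): φ is false.
Detail at s3 (counterexample):
  At s3: no accessible worlds, so Dia ((s or q) -> s) is false.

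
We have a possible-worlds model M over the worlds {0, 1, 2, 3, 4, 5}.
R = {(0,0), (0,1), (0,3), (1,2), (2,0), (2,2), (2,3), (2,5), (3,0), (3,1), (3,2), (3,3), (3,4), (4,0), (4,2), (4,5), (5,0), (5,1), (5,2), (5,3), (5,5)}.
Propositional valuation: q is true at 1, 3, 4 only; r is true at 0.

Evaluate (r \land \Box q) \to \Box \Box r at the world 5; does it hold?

Yes

At 5: r \land \Box q is false, \Box \Box r is false, so (r \land \Box q) \to \Box \Box r is true.
  At 5: r is false, \Box q is false, so r \land \Box q is false.
    At 5: \Box q requires q at every successor {0, 1, 2, 3, 5}.
      q fails at 0, so \Box q is false at 5.
  At 5: \Box \Box r requires \Box r at every successor {0, 1, 2, 3, 5}.
    \Box r fails at 0, so \Box \Box r is false at 5.
      At 0: \Box r requires r at every successor {0, 1, 3}.
        r fails at 1, so \Box r is false at 0.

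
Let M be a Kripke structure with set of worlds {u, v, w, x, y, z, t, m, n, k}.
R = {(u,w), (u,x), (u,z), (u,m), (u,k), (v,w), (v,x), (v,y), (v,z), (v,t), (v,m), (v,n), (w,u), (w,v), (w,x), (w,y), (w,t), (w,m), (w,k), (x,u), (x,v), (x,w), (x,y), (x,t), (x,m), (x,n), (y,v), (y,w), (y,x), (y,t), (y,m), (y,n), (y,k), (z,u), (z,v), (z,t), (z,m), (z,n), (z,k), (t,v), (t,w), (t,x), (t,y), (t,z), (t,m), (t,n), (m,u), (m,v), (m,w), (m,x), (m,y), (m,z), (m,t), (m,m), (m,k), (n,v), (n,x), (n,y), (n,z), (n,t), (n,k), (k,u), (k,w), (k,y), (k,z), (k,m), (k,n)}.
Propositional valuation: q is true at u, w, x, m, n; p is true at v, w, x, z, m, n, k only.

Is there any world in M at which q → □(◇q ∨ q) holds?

Let φ = q → □(◇q ∨ q). Evaluate φ at each world:
  u (successors {w, x, z, m, k}): φ is true.
  v (successors {w, x, y, z, t, m, n}): φ is true.
  w (successors {u, v, x, y, t, m, k}): φ is true.
  x (successors {u, v, w, y, t, m, n}): φ is true.
  y (successors {v, w, x, t, m, n, k}): φ is true.
  z (successors {u, v, t, m, n, k}): φ is true.
  t (successors {v, w, x, y, z, m, n}): φ is true.
  m (successors {u, v, w, x, y, z, t, m, k}): φ is true.
  n (successors {v, x, y, z, t, k}): φ is true.
  k (successors {u, w, y, z, m, n}): φ is true.
Detail at u (witness):
  At u: q is true, □(◇q ∨ q) is true, so q → □(◇q ∨ q) is true.
    At u: □(◇q ∨ q) requires ◇q ∨ q at every successor {w, x, z, m, k}.
      At w: ◇q ∨ q is true.
      At x: ◇q ∨ q is true.
      At z: ◇q ∨ q is true.
      At m: ◇q ∨ q is true.
      At k: ◇q ∨ q is true.
    So □(◇q ∨ q) is true at u.

Yes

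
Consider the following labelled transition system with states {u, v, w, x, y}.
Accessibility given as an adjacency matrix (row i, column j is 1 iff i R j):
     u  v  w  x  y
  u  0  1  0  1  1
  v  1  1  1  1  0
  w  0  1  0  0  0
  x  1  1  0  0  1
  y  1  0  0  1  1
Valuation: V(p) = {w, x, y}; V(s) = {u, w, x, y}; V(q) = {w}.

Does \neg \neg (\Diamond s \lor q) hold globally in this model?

Let φ = \neg \neg (\Diamond s \lor q). Evaluate φ at each world:
  u (successors {v, x, y}): φ is true.
  v (successors {u, v, w, x}): φ is true.
  w (successors {v}): φ is true.
  x (successors {u, v, y}): φ is true.
  y (successors {u, x, y}): φ is true.
For instance, at y:
  At y: \neg (\Diamond s \lor q) is false, so \neg \neg (\Diamond s \lor q) is true.
    At y: \Diamond s \lor q is true, so \neg (\Diamond s \lor q) is false.
      At y: \Diamond s is true, q is false, so \Diamond s \lor q is true.

Yes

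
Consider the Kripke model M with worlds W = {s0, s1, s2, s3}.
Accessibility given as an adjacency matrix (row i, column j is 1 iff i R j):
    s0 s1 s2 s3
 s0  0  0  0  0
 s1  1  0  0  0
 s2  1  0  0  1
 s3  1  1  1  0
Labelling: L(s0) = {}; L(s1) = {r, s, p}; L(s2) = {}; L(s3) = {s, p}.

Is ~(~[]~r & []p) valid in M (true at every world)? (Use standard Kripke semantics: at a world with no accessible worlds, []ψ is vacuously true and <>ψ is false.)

Recall that []ψ holds at a world iff ψ holds at every accessible world, and <>ψ holds iff ψ holds at some accessible world.
Let φ = ~(~[]~r & []p). Evaluate φ at each world:
  s0 (successors ∅): φ is true.
  s1 (successors {s0}): φ is true.
  s2 (successors {s0, s3}): φ is true.
  s3 (successors {s0, s1, s2}): φ is true.
For instance, at s1:
  At s1: ~[]~r & []p is false, so ~(~[]~r & []p) is true.
    At s1: ~[]~r is false, []p is false, so ~[]~r & []p is false.
      At s1: []~r is true, so ~[]~r is false.
      At s1: []p requires p at every successor {s0}.
        p fails at s0, so []p is false at s1.

Yes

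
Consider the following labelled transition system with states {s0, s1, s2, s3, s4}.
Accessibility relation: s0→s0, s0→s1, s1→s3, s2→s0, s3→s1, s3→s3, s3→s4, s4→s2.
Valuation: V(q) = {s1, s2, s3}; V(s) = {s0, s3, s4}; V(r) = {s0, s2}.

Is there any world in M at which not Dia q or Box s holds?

Yes

Let φ = not Dia q or Box s. Evaluate φ at each world:
  s0 (successors {s0, s1}): φ is false.
  s1 (successors {s3}): φ is true.
  s2 (successors {s0}): φ is true.
  s3 (successors {s1, s3, s4}): φ is false.
  s4 (successors {s2}): φ is false.
Detail at s1 (witness):
  At s1: not Dia q is false, Box s is true, so not Dia q or Box s is true.
    At s1: Dia q is true, so not Dia q is false.
      At s1: Dia q requires q at some successor in {s3}.
        q holds at s3, so Dia q is true at s1.
    At s1: Box s requires s at every successor {s3}.
      At s3: s is true.
    So Box s is true at s1.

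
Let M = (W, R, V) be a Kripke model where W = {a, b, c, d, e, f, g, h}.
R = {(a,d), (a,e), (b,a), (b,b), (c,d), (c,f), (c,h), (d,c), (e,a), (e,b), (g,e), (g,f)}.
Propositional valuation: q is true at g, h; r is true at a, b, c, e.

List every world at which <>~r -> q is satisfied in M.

Let φ = <>~r -> q. Evaluate φ at each world:
  a (successors {d, e}): φ is false.
  b (successors {a, b}): φ is true.
  c (successors {d, f, h}): φ is false.
  d (successors {c}): φ is true.
  e (successors {a, b}): φ is true.
  f (successors ∅): φ is true.
  g (successors {e, f}): φ is true.
  h (successors ∅): φ is true.
For instance, at e:
  At e: <>~r is false, q is false, so <>~r -> q is true.
    At e: <>~r requires ~r at some successor in {a, b}.
      At a: ~r is false.
      At b: ~r is false.
    So <>~r is false at e.
Satisfying worlds: {b, d, e, f, g, h}

b, d, e, f, g, h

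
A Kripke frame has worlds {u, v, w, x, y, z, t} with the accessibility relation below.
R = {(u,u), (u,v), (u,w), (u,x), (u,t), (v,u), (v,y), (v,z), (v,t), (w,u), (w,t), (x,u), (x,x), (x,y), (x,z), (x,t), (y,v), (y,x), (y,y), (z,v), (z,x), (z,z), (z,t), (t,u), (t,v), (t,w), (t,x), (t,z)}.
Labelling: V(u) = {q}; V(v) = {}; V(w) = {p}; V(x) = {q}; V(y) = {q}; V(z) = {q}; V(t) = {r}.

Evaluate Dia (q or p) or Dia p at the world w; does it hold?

Yes

Recall that Dia ψ holds at a world iff ψ holds at some accessible world.
At w: Dia (q or p) is true, Dia p is false, so Dia (q or p) or Dia p is true.
  At w: Dia (q or p) requires q or p at some successor in {u, t}.
    q or p holds at u, so Dia (q or p) is true at w.
  At w: Dia p requires p at some successor in {u, t}.
    At u: p is false.
    At t: p is false.
  So Dia p is false at w.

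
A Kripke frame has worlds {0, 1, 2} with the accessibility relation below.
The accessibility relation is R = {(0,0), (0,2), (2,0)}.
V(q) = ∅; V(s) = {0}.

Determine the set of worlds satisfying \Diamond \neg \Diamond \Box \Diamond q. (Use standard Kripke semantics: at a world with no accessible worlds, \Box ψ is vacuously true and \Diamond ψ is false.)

Recall that \Box ψ holds at a world iff ψ holds at every accessible world, and \Diamond ψ holds iff ψ holds at some accessible world.
Let φ = \Diamond \neg \Diamond \Box \Diamond q. Evaluate φ at each world:
  0 (successors {0, 2}): φ is true.
  1 (successors ∅): φ is false.
  2 (successors {0}): φ is true.
For instance, at 2:
  At 2: \Diamond \neg \Diamond \Box \Diamond q requires \neg \Diamond \Box \Diamond q at some successor in {0}.
    \neg \Diamond \Box \Diamond q holds at 0, so \Diamond \neg \Diamond \Box \Diamond q is true at 2.
      At 0: \Diamond \Box \Diamond q is false, so \neg \Diamond \Box \Diamond q is true.
Satisfying worlds: {0, 2}

0, 2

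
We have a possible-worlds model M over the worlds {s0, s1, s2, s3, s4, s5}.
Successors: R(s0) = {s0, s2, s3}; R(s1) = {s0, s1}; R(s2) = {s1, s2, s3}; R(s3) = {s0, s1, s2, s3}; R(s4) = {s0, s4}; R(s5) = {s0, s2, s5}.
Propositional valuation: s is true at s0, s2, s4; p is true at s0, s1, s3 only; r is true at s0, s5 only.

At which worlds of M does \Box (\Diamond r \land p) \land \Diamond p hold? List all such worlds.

s1

Let φ = \Box (\Diamond r \land p) \land \Diamond p. Evaluate φ at each world:
  s0 (successors {s0, s2, s3}): φ is false.
  s1 (successors {s0, s1}): φ is true.
  s2 (successors {s1, s2, s3}): φ is false.
  s3 (successors {s0, s1, s2, s3}): φ is false.
  s4 (successors {s0, s4}): φ is false.
  s5 (successors {s0, s2, s5}): φ is false.
For instance, at s4:
  At s4: \Box (\Diamond r \land p) is false, \Diamond p is true, so \Box (\Diamond r \land p) \land \Diamond p is false.
    At s4: \Box (\Diamond r \land p) requires \Diamond r \land p at every successor {s0, s4}.
      \Diamond r \land p fails at s4, so \Box (\Diamond r \land p) is false at s4.
    At s4: \Diamond p requires p at some successor in {s0, s4}.
      p holds at s0, so \Diamond p is true at s4.
Satisfying worlds: {s1}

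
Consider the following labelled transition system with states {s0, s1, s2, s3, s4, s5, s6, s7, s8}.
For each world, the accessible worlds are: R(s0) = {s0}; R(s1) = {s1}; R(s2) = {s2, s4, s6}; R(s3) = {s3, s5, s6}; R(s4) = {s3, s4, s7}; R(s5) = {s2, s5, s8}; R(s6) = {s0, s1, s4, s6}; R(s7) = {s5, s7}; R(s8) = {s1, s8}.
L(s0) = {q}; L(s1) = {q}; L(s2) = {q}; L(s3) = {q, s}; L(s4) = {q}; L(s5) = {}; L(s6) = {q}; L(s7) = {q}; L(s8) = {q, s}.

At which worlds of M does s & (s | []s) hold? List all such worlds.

s3, s8

Let φ = s & (s | []s). Evaluate φ at each world:
  s0 (successors {s0}): φ is false.
  s1 (successors {s1}): φ is false.
  s2 (successors {s2, s4, s6}): φ is false.
  s3 (successors {s3, s5, s6}): φ is true.
  s4 (successors {s3, s4, s7}): φ is false.
  s5 (successors {s2, s5, s8}): φ is false.
  s6 (successors {s0, s1, s4, s6}): φ is false.
  s7 (successors {s5, s7}): φ is false.
  s8 (successors {s1, s8}): φ is true.
For instance, at s4:
  At s4: s is false, s | []s is false, so s & (s | []s) is false.
    At s4: s is false, []s is false, so s | []s is false.
      At s4: []s requires s at every successor {s3, s4, s7}.
        s fails at s4, so []s is false at s4.
Satisfying worlds: {s3, s8}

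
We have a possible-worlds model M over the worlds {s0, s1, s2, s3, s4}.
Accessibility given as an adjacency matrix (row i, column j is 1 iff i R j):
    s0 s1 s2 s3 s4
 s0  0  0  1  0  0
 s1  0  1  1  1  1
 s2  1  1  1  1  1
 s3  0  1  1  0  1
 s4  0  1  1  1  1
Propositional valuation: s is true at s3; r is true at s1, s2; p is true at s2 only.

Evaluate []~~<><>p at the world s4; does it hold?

At s4: []~~<><>p requires ~~<><>p at every successor {s1, s2, s3, s4}.
  At s1: ~~<><>p is true.
  At s2: ~~<><>p is true.
  At s3: ~~<><>p is true.
  At s4: ~~<><>p is true.
So []~~<><>p is true at s4.

Yes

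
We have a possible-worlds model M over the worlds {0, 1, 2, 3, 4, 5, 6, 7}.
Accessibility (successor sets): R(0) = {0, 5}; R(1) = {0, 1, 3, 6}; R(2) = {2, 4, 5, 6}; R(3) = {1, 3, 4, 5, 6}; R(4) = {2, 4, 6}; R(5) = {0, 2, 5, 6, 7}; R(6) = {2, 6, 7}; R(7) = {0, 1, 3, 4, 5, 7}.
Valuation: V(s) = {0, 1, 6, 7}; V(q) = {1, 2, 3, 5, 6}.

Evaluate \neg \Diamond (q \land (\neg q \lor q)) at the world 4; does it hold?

No

Recall that \Diamond ψ holds at a world iff ψ holds at some accessible world.
At 4: \Diamond (q \land (\neg q \lor q)) is true, so \neg \Diamond (q \land (\neg q \lor q)) is false.
  At 4: \Diamond (q \land (\neg q \lor q)) requires q \land (\neg q \lor q) at some successor in {2, 4, 6}.
    q \land (\neg q \lor q) holds at 2, so \Diamond (q \land (\neg q \lor q)) is true at 4.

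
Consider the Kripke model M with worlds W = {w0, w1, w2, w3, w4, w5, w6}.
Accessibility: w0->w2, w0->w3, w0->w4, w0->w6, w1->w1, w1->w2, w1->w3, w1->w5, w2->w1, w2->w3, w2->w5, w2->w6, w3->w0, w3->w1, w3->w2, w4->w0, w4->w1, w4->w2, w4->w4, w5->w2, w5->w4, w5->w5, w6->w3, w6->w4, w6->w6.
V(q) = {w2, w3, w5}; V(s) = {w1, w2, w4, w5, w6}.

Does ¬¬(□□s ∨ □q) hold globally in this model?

No

Let φ = ¬¬(□□s ∨ □q). Evaluate φ at each world:
  w0 (successors {w2, w3, w4, w6}): φ is false.
  w1 (successors {w1, w2, w3, w5}): φ is false.
  w2 (successors {w1, w3, w5, w6}): φ is false.
  w3 (successors {w0, w1, w2}): φ is false.
  w4 (successors {w0, w1, w2, w4}): φ is false.
  w5 (successors {w2, w4, w5}): φ is false.
  w6 (successors {w3, w4, w6}): φ is false.
Detail at w0 (counterexample):
  At w0: ¬(□□s ∨ □q) is true, so ¬¬(□□s ∨ □q) is false.
    At w0: □□s ∨ □q is false, so ¬(□□s ∨ □q) is true.
      At w0: □□s is false, □q is false, so □□s ∨ □q is false.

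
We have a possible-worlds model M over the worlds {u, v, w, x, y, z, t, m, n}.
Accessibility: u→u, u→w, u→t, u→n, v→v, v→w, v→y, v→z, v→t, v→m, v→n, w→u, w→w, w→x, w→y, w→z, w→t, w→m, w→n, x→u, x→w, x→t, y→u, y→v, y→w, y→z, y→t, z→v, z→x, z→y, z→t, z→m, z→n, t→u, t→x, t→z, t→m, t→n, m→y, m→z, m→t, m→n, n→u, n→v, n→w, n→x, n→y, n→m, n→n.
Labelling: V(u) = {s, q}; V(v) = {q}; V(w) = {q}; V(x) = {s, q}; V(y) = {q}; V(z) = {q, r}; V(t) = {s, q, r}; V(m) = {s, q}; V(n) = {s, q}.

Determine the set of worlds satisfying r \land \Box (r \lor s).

Let φ = r \land \Box (r \lor s). Evaluate φ at each world:
  u (successors {u, w, t, n}): φ is false.
  v (successors {v, w, y, z, t, m, n}): φ is false.
  w (successors {u, w, x, y, z, t, m, n}): φ is false.
  x (successors {u, w, t}): φ is false.
  y (successors {u, v, w, z, t}): φ is false.
  z (successors {v, x, y, t, m, n}): φ is false.
  t (successors {u, x, z, m, n}): φ is true.
  m (successors {y, z, t, n}): φ is false.
  n (successors {u, v, w, x, y, m, n}): φ is false.
For instance, at x:
  At x: r is false, \Box (r \lor s) is false, so r \land \Box (r \lor s) is false.
    At x: \Box (r \lor s) requires r \lor s at every successor {u, w, t}.
      r \lor s fails at w, so \Box (r \lor s) is false at x.
Satisfying worlds: {t}

t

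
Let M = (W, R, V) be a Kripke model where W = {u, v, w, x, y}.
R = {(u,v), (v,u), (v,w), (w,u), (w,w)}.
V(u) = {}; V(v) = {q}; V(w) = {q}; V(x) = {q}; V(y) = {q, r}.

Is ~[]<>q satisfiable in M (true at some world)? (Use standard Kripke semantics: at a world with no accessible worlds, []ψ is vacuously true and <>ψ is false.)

No

Let φ = ~[]<>q. Evaluate φ at each world:
  u (successors {v}): φ is false.
  v (successors {u, w}): φ is false.
  w (successors {u, w}): φ is false.
  x (successors ∅): φ is false.
  y (successors ∅): φ is false.
For instance, at u:
  At u: []<>q is true, so ~[]<>q is false.
    At u: []<>q requires <>q at every successor {v}.
      At v: <>q is true.
    So []<>q is true at u.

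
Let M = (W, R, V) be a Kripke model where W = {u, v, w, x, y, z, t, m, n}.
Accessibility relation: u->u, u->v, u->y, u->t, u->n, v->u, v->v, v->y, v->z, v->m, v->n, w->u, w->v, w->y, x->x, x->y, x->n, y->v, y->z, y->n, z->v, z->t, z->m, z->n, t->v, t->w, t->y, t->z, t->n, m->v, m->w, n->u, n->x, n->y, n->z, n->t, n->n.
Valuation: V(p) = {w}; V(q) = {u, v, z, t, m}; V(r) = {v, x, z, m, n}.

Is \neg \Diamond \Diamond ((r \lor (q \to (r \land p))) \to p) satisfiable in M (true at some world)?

No

Let φ = \neg \Diamond \Diamond ((r \lor (q \to (r \land p))) \to p). Evaluate φ at each world:
  u (successors {u, v, y, t, n}): φ is false.
  v (successors {u, v, y, z, m, n}): φ is false.
  w (successors {u, v, y}): φ is false.
  x (successors {x, y, n}): φ is false.
  y (successors {v, z, n}): φ is false.
  z (successors {v, t, m, n}): φ is false.
  t (successors {v, w, y, z, n}): φ is false.
  m (successors {v, w}): φ is false.
  n (successors {u, x, y, z, t, n}): φ is false.
For instance, at v:
  At v: \Diamond \Diamond ((r \lor (q \to (r \land p))) \to p) is true, so \neg \Diamond \Diamond ((r \lor (q \to (r \land p))) \to p) is false.
    At v: \Diamond \Diamond ((r \lor (q \to (r \land p))) \to p) requires \Diamond ((r \lor (q \to (r \land p))) \to p) at some successor in {u, v, y, z, m, n}.
      \Diamond ((r \lor (q \to (r \land p))) \to p) holds at u, so \Diamond \Diamond ((r \lor (q \to (r \land p))) \to p) is true at v.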